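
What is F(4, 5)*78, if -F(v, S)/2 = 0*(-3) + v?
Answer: -624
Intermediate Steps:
F(v, S) = -2*v (F(v, S) = -2*(0*(-3) + v) = -2*(0 + v) = -2*v)
F(4, 5)*78 = -2*4*78 = -8*78 = -624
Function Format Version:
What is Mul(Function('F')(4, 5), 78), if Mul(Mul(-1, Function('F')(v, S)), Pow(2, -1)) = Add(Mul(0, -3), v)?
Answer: -624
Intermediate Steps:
Function('F')(v, S) = Mul(-2, v) (Function('F')(v, S) = Mul(-2, Add(Mul(0, -3), v)) = Mul(-2, Add(0, v)) = Mul(-2, v))
Mul(Function('F')(4, 5), 78) = Mul(Mul(-2, 4), 78) = Mul(-8, 78) = -624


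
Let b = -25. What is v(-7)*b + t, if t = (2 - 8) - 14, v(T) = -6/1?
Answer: 130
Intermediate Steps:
v(T) = -6 (v(T) = -6*1 = -6)
t = -20 (t = -6 - 14 = -20)
v(-7)*b + t = -6*(-25) - 20 = 150 - 20 = 130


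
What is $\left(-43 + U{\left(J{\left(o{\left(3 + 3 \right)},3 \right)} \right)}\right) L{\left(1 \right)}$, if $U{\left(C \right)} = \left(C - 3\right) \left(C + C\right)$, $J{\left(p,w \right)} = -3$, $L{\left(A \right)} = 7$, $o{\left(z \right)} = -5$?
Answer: $-49$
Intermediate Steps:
$U{\left(C \right)} = 2 C \left(-3 + C\right)$ ($U{\left(C \right)} = \left(-3 + C\right) 2 C = 2 C \left(-3 + C\right)$)
$\left(-43 + U{\left(J{\left(o{\left(3 + 3 \right)},3 \right)} \right)}\right) L{\left(1 \right)} = \left(-43 + 2 \left(-3\right) \left(-3 - 3\right)\right) 7 = \left(-43 + 2 \left(-3\right) \left(-6\right)\right) 7 = \left(-43 + 36\right) 7 = \left(-7\right) 7 = -49$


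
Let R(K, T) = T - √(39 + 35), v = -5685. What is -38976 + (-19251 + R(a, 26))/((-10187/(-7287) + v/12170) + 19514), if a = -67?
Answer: -13491014323852926/346127702651 - 17736558*√74/346127702651 ≈ -38977.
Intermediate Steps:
R(K, T) = T - √74
-38976 + (-19251 + R(a, 26))/((-10187/(-7287) + v/12170) + 19514) = -38976 + (-19251 + (26 - √74))/((-10187/(-7287) - 5685/12170) + 19514) = -38976 + (-19225 - √74)/((-10187*(-1/7287) - 5685*1/12170) + 19514) = -38976 + (-19225 - √74)/((10187/7287 - 1137/2434) + 19514) = -38976 + (-19225 - √74)/(16509839/17736558 + 19514) = -38976 + (-19225 - √74)/(346127702651/17736558) = -38976 + (-19225 - √74)*(17736558/346127702651) = -38976 + (-340985327550/346127702651 - 17736558*√74/346127702651) = -13491014323852926/346127702651 - 17736558*√74/346127702651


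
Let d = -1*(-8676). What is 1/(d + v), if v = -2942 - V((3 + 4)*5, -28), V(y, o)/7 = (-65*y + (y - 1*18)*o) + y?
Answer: 1/24746 ≈ 4.0411e-5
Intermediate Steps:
V(y, o) = -448*y + 7*o*(-18 + y) (V(y, o) = 7*((-65*y + (y - 1*18)*o) + y) = 7*((-65*y + (y - 18)*o) + y) = 7*((-65*y + (-18 + y)*o) + y) = 7*((-65*y + o*(-18 + y)) + y) = 7*(-64*y + o*(-18 + y)) = -448*y + 7*o*(-18 + y))
v = 16070 (v = -2942 - (-448*(3 + 4)*5 - 126*(-28) + 7*(-28)*((3 + 4)*5)) = -2942 - (-3136*5 + 3528 + 7*(-28)*(7*5)) = -2942 - (-448*35 + 3528 + 7*(-28)*35) = -2942 - (-15680 + 3528 - 6860) = -2942 - 1*(-19012) = -2942 + 19012 = 16070)
d = 8676
1/(d + v) = 1/(8676 + 16070) = 1/24746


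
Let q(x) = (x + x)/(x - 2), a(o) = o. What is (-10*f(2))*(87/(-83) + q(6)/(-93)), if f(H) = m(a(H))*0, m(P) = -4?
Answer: 0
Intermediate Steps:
q(x) = 2*x/(-2 + x) (q(x) = (2*x)/(-2 + x) = 2*x/(-2 + x))
f(H) = 0 (f(H) = -4*0 = 0)
(-10*f(2))*(87/(-83) + q(6)/(-93)) = (-10*0)*(87/(-83) + (2*6/(-2 + 6))/(-93)) = 0*(87*(-1/83) + (2*6/4)*(-1/93)) = 0*(-87/83 + (2*6*(¼))*(-1/93)) = 0*(-87/83 + 3*(-1/93)) = 0*(-87/83 - 1/31) = 0*(-2780/2573) = 0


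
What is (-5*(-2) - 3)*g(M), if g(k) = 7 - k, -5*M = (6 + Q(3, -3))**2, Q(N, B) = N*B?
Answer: 308/5 ≈ 61.600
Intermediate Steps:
Q(N, B) = B*N
M = -9/5 (M = -(6 - 3*3)**2/5 = -(6 - 9)**2/5 = -1/5*(-3)**2 = -1/5*9 = -9/5 ≈ -1.8000)
(-5*(-2) - 3)*g(M) = (-5*(-2) - 3)*(7 - 1*(-9/5)) = (10 - 3)*(7 + 9/5) = 7*(44/5) = 308/5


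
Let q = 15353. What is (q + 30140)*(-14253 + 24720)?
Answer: 476175231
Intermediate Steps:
(q + 30140)*(-14253 + 24720) = (15353 + 30140)*(-14253 + 24720) = 45493*10467 = 476175231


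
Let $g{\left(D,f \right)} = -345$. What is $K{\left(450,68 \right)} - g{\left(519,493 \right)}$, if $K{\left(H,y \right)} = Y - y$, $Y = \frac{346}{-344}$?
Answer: $\frac{47471}{172} \approx 275.99$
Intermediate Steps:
$Y = - \frac{173}{172}$ ($Y = 346 \left(- \frac{1}{344}\right) = - \frac{173}{172} \approx -1.0058$)
$K{\left(H,y \right)} = - \frac{173}{172} - y$
$K{\left(450,68 \right)} - g{\left(519,493 \right)} = \left(- \frac{173}{172} - 68\right) - -345 = \left(- \frac{173}{172} - 68\right) + 345 = - \frac{11869}{172} + 345 = \frac{47471}{172}$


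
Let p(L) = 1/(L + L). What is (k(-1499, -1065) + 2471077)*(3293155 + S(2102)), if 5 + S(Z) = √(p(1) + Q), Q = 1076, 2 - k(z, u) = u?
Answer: 8141141013600 + 1236072*√4306 ≈ 8.1412e+12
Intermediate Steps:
k(z, u) = 2 - u
p(L) = 1/(2*L)
S(Z) = -5 + √4306/2 (S(Z) = -5 + √((½)/1 + 1076) = -5 + √((½)*1 + 1076) = -5 + √(½ + 1076) = -5 + √(2153/2) = -5 + √4306/2)
(k(-1499, -1065) + 2471077)*(3293155 + S(2102)) = ((2 - 1*(-1065)) + 2471077)*(3293155 + (-5 + √4306/2)) = ((2 + 1065) + 2471077)*(3293150 + √4306/2) = (1067 + 2471077)*(3293150 + √4306/2) = 2472144*(3293150 + √4306/2) = 8141141013600 + 1236072*√4306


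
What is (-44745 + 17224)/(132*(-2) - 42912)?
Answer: 27521/43176 ≈ 0.63741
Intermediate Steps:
(-44745 + 17224)/(132*(-2) - 42912) = -27521/(-264 - 42912) = -27521/(-43176) = -27521*(-1/43176) = 27521/43176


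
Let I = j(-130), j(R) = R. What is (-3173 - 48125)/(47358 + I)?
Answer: -25649/23614 ≈ -1.0862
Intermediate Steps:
I = -130
(-3173 - 48125)/(47358 + I) = (-3173 - 48125)/(47358 - 130) = -51298/47228 = -51298*1/47228 = -25649/23614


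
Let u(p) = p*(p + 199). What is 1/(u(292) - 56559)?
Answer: 1/86813 ≈ 1.1519e-5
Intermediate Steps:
u(p) = p*(199 + p)
1/(u(292) - 56559) = 1/(292*(199 + 292) - 56559) = 1/(292*491 - 56559) = 1/(143372 - 56559) = 1/86813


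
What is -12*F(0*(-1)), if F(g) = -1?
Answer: 12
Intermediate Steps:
-12*F(0*(-1)) = -12*(-1) = 12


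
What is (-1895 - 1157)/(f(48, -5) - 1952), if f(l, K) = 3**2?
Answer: 3052/1943 ≈ 1.5708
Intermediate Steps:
f(l, K) = 9
(-1895 - 1157)/(f(48, -5) - 1952) = (-1895 - 1157)/(9 - 1952) = -3052/(-1943) = -3052*(-1/1943) = 3052/1943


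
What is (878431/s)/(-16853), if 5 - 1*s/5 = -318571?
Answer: -878431/26844806640 ≈ -3.2723e-5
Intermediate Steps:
s = 1592880 (s = 25 - 5*(-318571) = 25 + 1592855 = 1592880)
(878431/s)/(-16853) = (878431/1592880)/(-16853) = (878431*(1/1592880))*(-1/16853) = (878431/1592880)*(-1/16853) = -878431/26844806640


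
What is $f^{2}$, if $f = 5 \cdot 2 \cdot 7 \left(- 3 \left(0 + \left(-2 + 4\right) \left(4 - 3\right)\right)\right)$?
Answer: $176400$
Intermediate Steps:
$f = -420$ ($f = 10 \cdot 7 \left(- 3 \left(0 + 2 \cdot 1\right)\right) = 70 \left(- 3 \left(0 + 2\right)\right) = 70 \left(\left(-3\right) 2\right) = 70 \left(-6\right) = -420$)
$f^{2} = \left(-420\right)^{2} = 176400$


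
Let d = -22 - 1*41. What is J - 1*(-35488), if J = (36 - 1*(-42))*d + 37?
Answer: 30611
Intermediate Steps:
d = -63 (d = -22 - 41 = -63)
J = -4877 (J = (36 - 1*(-42))*(-63) + 37 = (36 + 42)*(-63) + 37 = 78*(-63) + 37 = -4914 + 37 = -4877)
J - 1*(-35488) = -4877 - 1*(-35488) = -4877 + 35488 = 30611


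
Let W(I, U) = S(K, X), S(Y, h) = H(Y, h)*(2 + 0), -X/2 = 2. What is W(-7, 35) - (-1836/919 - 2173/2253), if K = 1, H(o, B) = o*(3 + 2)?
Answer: 26838565/2070507 ≈ 12.962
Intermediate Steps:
X = -4 (X = -2*2 = -4)
H(o, B) = 5*o (H(o, B) = o*5 = 5*o)
S(Y, h) = 10*Y (S(Y, h) = (5*Y)*(2 + 0) = (5*Y)*2 = 10*Y)
W(I, U) = 10 (W(I, U) = 10*1 = 10)
W(-7, 35) - (-1836/919 - 2173/2253) = 10 - (-1836/919 - 2173/2253) = 10 - 1*(-6133495/2070507) = 10 + 6133495/2070507 = 26838565/2070507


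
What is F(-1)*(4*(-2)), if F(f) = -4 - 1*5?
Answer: 72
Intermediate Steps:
F(f) = -9 (F(f) = -4 - 5 = -9)
F(-1)*(4*(-2)) = -36*(-2) = -9*(-8) = 72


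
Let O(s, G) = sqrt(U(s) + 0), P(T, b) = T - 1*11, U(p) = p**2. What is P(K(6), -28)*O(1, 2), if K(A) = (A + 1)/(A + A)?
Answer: -125/12 ≈ -10.417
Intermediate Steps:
K(A) = (1 + A)/(2*A) (K(A) = (1 + A)/((2*A)) = (1 + A)*(1/(2*A)) = (1 + A)/(2*A))
P(T, b) = -11 + T (P(T, b) = T - 11 = -11 + T)
O(s, G) = sqrt(s**2) (O(s, G) = sqrt(s**2 + 0) = sqrt(s**2))
P(K(6), -28)*O(1, 2) = (-11 + (1/2)*(1 + 6)/6)*sqrt(1**2) = (-11 + (1/2)*(1/6)*7)*sqrt(1) = (-11 + 7/12)*1 = -125/12*1 = -125/12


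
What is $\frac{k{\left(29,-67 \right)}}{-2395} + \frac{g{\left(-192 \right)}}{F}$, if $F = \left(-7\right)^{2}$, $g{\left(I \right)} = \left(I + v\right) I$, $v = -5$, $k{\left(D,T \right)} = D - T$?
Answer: $\frac{90583776}{117355} \approx 771.88$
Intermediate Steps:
$g{\left(I \right)} = I \left(-5 + I\right)$ ($g{\left(I \right)} = \left(I - 5\right) I = \left(-5 + I\right) I = I \left(-5 + I\right)$)
$F = 49$
$\frac{k{\left(29,-67 \right)}}{-2395} + \frac{g{\left(-192 \right)}}{F} = \frac{29 - -67}{-2395} + \frac{\left(-192\right) \left(-5 - 192\right)}{49} = \left(29 + 67\right) \left(- \frac{1}{2395}\right) + \left(-192\right) \left(-197\right) \frac{1}{49} = 96 \left(- \frac{1}{2395}\right) + 37824 \cdot \frac{1}{49} = - \frac{96}{2395} + \frac{37824}{49} = \frac{90583776}{117355}$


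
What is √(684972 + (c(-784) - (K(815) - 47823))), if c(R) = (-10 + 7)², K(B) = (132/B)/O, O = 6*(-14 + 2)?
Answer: √17522882582190/4890 ≈ 856.04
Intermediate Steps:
O = -72 (O = 6*(-12) = -72)
K(B) = -11/(6*B) (K(B) = (132/B)/(-72) = (132/B)*(-1/72) = -11/(6*B))
c(R) = 9 (c(R) = (-3)² = 9)
√(684972 + (c(-784) - (K(815) - 47823))) = √(684972 + (9 - (-11/6/815 - 47823))) = √(684972 + (9 - (-11/6*1/815 - 47823))) = √(684972 + (9 - (-11/4890 - 47823))) = √(684972 + (9 - 1*(-233854481/4890))) = √(684972 + (9 + 233854481/4890)) = √(684972 + 233898491/4890) = √(3583411571/4890) = √17522882582190/4890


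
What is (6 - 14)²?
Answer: 64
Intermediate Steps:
(6 - 14)² = (-8)² = 64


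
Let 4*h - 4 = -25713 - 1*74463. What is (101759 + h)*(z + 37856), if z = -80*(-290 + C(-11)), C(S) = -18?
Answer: 4794443136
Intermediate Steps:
z = 24640 (z = -80*(-290 - 18) = -80*(-308) = 24640)
h = -25043 (h = 1 + (-25713 - 1*74463)/4 = 1 + (-25713 - 74463)/4 = 1 + (¼)*(-100176) = 1 - 25044 = -25043)
(101759 + h)*(z + 37856) = (101759 - 25043)*(24640 + 37856) = 76716*62496 = 4794443136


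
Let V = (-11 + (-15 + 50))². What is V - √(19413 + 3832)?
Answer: 576 - √23245 ≈ 423.54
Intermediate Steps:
V = 576 (V = (-11 + 35)² = 24² = 576)
V - √(19413 + 3832) = 576 - √(19413 + 3832) = 576 - √23245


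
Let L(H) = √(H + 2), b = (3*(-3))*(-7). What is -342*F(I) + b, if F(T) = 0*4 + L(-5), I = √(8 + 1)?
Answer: 63 - 342*I*√3 ≈ 63.0 - 592.36*I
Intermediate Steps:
b = 63 (b = -9*(-7) = 63)
I = 3 (I = √9 = 3)
L(H) = √(2 + H)
F(T) = I*√3 (F(T) = 0*4 + √(2 - 5) = 0 + √(-3) = 0 + I*√3 = I*√3)
-342*F(I) + b = -342*I*√3 + 63 = 63 - 342*I*√3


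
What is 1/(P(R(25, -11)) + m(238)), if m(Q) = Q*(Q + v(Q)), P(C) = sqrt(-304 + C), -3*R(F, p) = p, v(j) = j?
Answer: 19992/2264853749 - I*sqrt(2703)/38502513733 ≈ 8.8271e-6 - 1.3503e-9*I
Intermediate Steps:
R(F, p) = -p/3
m(Q) = 2*Q**2 (m(Q) = Q*(Q + Q) = Q*(2*Q) = 2*Q**2)
1/(P(R(25, -11)) + m(238)) = 1/(sqrt(-304 - 1/3*(-11)) + 2*238**2) = 1/(sqrt(-304 + 11/3) + 2*56644) = 1/(sqrt(-901/3) + 113288) = 1/(I*sqrt(2703)/3 + 113288) = 1/(113288 + I*sqrt(2703)/3)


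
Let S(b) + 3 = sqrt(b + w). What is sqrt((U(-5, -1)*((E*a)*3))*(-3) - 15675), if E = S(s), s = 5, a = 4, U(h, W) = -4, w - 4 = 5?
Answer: sqrt(-16107 + 144*sqrt(14)) ≈ 124.77*I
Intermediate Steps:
w = 9 (w = 4 + 5 = 9)
S(b) = -3 + sqrt(9 + b) (S(b) = -3 + sqrt(b + 9) = -3 + sqrt(9 + b))
E = -3 + sqrt(14) (E = -3 + sqrt(9 + 5) = -3 + sqrt(14) ≈ 0.74166)
sqrt((U(-5, -1)*((E*a)*3))*(-3) - 15675) = sqrt(-4*(-3 + sqrt(14))*4*3*(-3) - 15675) = sqrt(-4*(-12 + 4*sqrt(14))*3*(-3) - 15675) = sqrt(-4*(-36 + 12*sqrt(14))*(-3) - 15675) = sqrt((144 - 48*sqrt(14))*(-3) - 15675) = sqrt((-432 + 144*sqrt(14)) - 15675) = sqrt(-16107 + 144*sqrt(14))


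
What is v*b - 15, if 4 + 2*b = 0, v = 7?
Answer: -29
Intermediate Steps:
b = -2 (b = -2 + (½)*0 = -2 + 0 = -2)
v*b - 15 = 7*(-2) - 15 = -14 - 15 = -29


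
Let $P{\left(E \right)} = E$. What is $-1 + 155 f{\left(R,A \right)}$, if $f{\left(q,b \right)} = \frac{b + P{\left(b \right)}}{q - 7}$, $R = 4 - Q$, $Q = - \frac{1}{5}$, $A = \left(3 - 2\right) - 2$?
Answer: $\frac{768}{7} \approx 109.71$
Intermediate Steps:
$A = -1$ ($A = 1 - 2 = -1$)
$Q = - \frac{1}{5}$ ($Q = \left(-1\right) \frac{1}{5} = - \frac{1}{5} \approx -0.2$)
$R = \frac{21}{5}$ ($R = 4 - - \frac{1}{5} = 4 + \frac{1}{5} = \frac{21}{5} \approx 4.2$)
$f{\left(q,b \right)} = \frac{2 b}{-7 + q}$ ($f{\left(q,b \right)} = \frac{b + b}{q - 7} = \frac{2 b}{-7 + q}$)
$-1 + 155 f{\left(R,A \right)} = -1 + 155 \cdot 2 \left(-1\right) \frac{1}{-7 + \frac{21}{5}} = -1 + 155 \cdot 2 \left(-1\right) \frac{1}{- \frac{14}{5}} = -1 + 155 \cdot 2 \left(-1\right) \left(- \frac{5}{14}\right) = -1 + 155 \cdot \frac{5}{7} = -1 + \frac{775}{7} = \frac{768}{7}$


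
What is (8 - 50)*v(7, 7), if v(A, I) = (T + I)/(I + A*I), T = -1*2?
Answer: -15/4 ≈ -3.7500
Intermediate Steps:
T = -2
v(A, I) = (-2 + I)/(I + A*I)
(8 - 50)*v(7, 7) = (8 - 50)*((-2 + 7)/(7*(1 + 7))) = -6*5/8 = -42*5/56 = -15/4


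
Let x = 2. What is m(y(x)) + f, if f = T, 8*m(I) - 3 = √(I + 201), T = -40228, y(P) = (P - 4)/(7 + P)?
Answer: -321821/8 + √1807/24 ≈ -40226.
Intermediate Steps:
y(P) = (-4 + P)/(7 + P)
m(I) = 3/8 + √(201 + I)/8 (m(I) = 3/8 + √(I + 201)/8 = 3/8 + √(201 + I)/8)
f = -40228
m(y(x)) + f = (3/8 + √(201 + (-4 + 2)/(7 + 2))/8) - 40228 = (3/8 + √(201 - 2/9)/8) - 40228 = (3/8 + √(1807/9)/8) - 40228 = (3/8 + (√1807/3)/8) - 40228 = (3/8 + √1807/24) - 40228 = -321821/8 + √1807/24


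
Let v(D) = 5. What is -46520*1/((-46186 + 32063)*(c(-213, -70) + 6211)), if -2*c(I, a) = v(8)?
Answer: 93040/175365291 ≈ 0.00053055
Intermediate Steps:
c(I, a) = -5/2 (c(I, a) = -½*5 = -5/2)
-46520*1/((-46186 + 32063)*(c(-213, -70) + 6211)) = -46520*1/((-46186 + 32063)*(-5/2 + 6211)) = -46520/((12417/2)*(-14123)) = -46520/(-175365291/2) = -46520*(-2/175365291) = 93040/175365291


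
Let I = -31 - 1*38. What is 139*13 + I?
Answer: 1738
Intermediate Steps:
I = -69 (I = -31 - 38 = -69)
139*13 + I = 139*13 - 69 = 1807 - 69 = 1738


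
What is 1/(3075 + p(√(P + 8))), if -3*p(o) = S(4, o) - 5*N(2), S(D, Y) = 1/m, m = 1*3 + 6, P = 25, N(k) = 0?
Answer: 27/83024 ≈ 0.00032521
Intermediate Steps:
m = 9 (m = 3 + 6 = 9)
S(D, Y) = ⅑ (S(D, Y) = 1/9 = ⅑)
p(o) = -1/27 (p(o) = -(⅑ - 5*0)/3 = -(⅑ + 0)/3 = -⅓*⅑ = -1/27)
1/(3075 + p(√(P + 8))) = 1/(3075 - 1/27) = 1/(83024/27) = 27/83024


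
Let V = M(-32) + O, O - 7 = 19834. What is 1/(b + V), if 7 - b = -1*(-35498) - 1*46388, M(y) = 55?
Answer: 1/30793 ≈ 3.2475e-5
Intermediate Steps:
O = 19841 (O = 7 + 19834 = 19841)
b = 10897 (b = 7 - (-1*(-35498) - 1*46388) = 7 - (35498 - 46388) = 7 - 1*(-10890) = 7 + 10890 = 10897)
V = 19896 (V = 55 + 19841 = 19896)
1/(b + V) = 1/(10897 + 19896) = 1/30793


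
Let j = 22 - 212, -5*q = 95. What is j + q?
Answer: -209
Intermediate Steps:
q = -19 (q = -⅕*95 = -19)
j = -190
j + q = -190 - 19 = -209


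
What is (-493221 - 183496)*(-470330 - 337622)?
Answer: 546754853584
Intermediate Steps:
(-493221 - 183496)*(-470330 - 337622) = -676717*(-807952) = 546754853584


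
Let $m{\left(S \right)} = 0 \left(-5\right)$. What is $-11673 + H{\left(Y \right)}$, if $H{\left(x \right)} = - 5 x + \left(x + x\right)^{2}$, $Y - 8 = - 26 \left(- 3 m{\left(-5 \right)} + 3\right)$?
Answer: $8277$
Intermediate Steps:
$m{\left(S \right)} = 0$
$Y = -70$ ($Y = 8 - 26 \left(\left(-3\right) 0 + 3\right) = 8 - 26 \left(0 + 3\right) = 8 - 78 = -70$)
$H{\left(x \right)} = - 5 x + 4 x^{2}$ ($H{\left(x \right)} = - 5 x + \left(2 x\right)^{2} = - 5 x + 4 x^{2}$)
$-11673 + H{\left(Y \right)} = -11673 - 70 \left(-5 + 4 \left(-70\right)\right) = -11673 - 70 \left(-5 - 280\right) = -11673 - -19950 = -11673 + 19950 = 8277$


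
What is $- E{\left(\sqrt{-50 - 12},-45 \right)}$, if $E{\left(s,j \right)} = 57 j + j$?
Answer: $2610$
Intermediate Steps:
$E{\left(s,j \right)} = 58 j$
$- E{\left(\sqrt{-50 - 12},-45 \right)} = - 58 \left(-45\right) = \left(-1\right) \left(-2610\right) = 2610$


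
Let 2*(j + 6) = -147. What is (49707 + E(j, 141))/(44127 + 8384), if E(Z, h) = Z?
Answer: 99255/105022 ≈ 0.94509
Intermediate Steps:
j = -159/2 (j = -6 + (½)*(-147) = -6 - 147/2 = -159/2 ≈ -79.500)
(49707 + E(j, 141))/(44127 + 8384) = (49707 - 159/2)/(44127 + 8384) = (99255/2)/52511 = (99255/2)*(1/52511) = 99255/105022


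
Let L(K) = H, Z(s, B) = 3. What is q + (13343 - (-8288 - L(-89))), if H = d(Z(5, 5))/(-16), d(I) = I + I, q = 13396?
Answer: 280213/8 ≈ 35027.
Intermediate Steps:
d(I) = 2*I
H = -3/8 (H = (2*3)/(-16) = 6*(-1/16) = -3/8 ≈ -0.37500)
L(K) = -3/8
q + (13343 - (-8288 - L(-89))) = 13396 + (13343 - (-8288 - 1*(-3/8))) = 13396 + (13343 - (-8288 + 3/8)) = 13396 + (13343 - 1*(-66301/8)) = 13396 + (13343 + 66301/8) = 13396 + 173045/8 = 280213/8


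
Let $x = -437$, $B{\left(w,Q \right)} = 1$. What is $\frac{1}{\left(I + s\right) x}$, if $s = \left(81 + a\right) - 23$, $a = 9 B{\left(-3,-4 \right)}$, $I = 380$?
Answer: $- \frac{1}{195339} \approx -5.1193 \cdot 10^{-6}$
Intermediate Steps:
$a = 9$ ($a = 9 \cdot 1 = 9$)
$s = 67$ ($s = \left(81 + 9\right) - 23 = 90 - 23 = 67$)
$\frac{1}{\left(I + s\right) x} = \frac{1}{\left(380 + 67\right) \left(-437\right)} = \frac{1}{447 \left(-437\right)} = \frac{1}{-195339} = - \frac{1}{195339}$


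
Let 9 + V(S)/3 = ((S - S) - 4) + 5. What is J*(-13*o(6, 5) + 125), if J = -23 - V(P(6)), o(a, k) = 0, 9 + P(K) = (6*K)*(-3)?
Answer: 125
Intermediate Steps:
P(K) = -9 - 18*K (P(K) = -9 + (6*K)*(-3) = -9 - 18*K)
V(S) = -24 (V(S) = -27 + 3*(((S - S) - 4) + 5) = -27 + 3*((0 - 4) + 5) = -27 + 3*(-4 + 5) = -27 + 3*1 = -27 + 3 = -24)
J = 1 (J = -23 - 1*(-24) = -23 + 24 = 1)
J*(-13*o(6, 5) + 125) = 1*(-13*0 + 125) = 1*(0 + 125) = 1*125 = 125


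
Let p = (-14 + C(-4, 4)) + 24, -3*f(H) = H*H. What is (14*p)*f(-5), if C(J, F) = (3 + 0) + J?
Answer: -1050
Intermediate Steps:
f(H) = -H²/3 (f(H) = -H*H/3 = -H²/3)
C(J, F) = 3 + J
p = 9 (p = (-14 + (3 - 4)) + 24 = (-14 - 1) + 24 = -15 + 24 = 9)
(14*p)*f(-5) = (14*9)*(-⅓*(-5)²) = 126*(-⅓*25) = 126*(-25/3) = -1050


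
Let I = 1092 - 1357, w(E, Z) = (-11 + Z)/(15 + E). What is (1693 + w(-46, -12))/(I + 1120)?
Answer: 5834/2945 ≈ 1.9810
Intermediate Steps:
w(E, Z) = (-11 + Z)/(15 + E)
I = -265
(1693 + w(-46, -12))/(I + 1120) = (1693 + (-11 - 12)/(15 - 46))/(-265 + 1120) = (1693 - 23/(-31))/855 = (1693 - 1/31*(-23))*(1/855) = (1693 + 23/31)*(1/855) = (52506/31)*(1/855) = 5834/2945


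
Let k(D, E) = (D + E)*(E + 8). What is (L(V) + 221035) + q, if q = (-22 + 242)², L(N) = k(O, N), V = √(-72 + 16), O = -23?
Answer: 269195 - 30*I*√14 ≈ 2.692e+5 - 112.25*I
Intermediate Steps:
k(D, E) = (8 + E)*(D + E) (k(D, E) = (D + E)*(8 + E) = (8 + E)*(D + E))
V = 2*I*√14 (V = √(-56) = 2*I*√14 ≈ 7.4833*I)
L(N) = -184 + N² - 15*N (L(N) = N² + 8*(-23) + 8*N - 23*N = N² - 184 + 8*N - 23*N = -184 + N² - 15*N)
q = 48400 (q = 220² = 48400)
(L(V) + 221035) + q = ((-184 + (2*I*√14)² - 30*I*√14) + 221035) + 48400 = ((-184 - 56 - 30*I*√14) + 221035) + 48400 = ((-240 - 30*I*√14) + 221035) + 48400 = (220795 - 30*I*√14) + 48400 = 269195 - 30*I*√14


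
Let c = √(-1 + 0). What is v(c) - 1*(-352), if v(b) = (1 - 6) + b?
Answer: 347 + I ≈ 347.0 + 1.0*I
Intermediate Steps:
c = I (c = √(-1) = I ≈ 1.0*I)
v(b) = -5 + b
v(c) - 1*(-352) = (-5 + I) - 1*(-352) = (-5 + I) + 352 = 347 + I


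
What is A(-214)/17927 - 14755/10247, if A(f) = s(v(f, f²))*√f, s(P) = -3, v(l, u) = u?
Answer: -14755/10247 - 3*I*√214/17927 ≈ -1.4399 - 0.0024481*I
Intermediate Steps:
A(f) = -3*√f
A(-214)/17927 - 14755/10247 = -3*I*√214/17927 - 14755/10247 = -14755/10247 - 3*I*√214/17927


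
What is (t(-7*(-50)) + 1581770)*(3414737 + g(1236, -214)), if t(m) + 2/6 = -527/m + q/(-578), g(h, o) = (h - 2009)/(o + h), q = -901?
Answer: 49267388478472124309/9121350 ≈ 5.4013e+12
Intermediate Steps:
g(h, o) = (-2009 + h)/(h + o)
t(m) = 125/102 - 527/m (t(m) = -⅓ + (-527/m - 901/(-578)) = -⅓ + (-527/m - 901*(-1/578)) = -⅓ + (-527/m + 53/34) = -⅓ + (53/34 - 527/m) = 125/102 - 527/m)
(t(-7*(-50)) + 1581770)*(3414737 + g(1236, -214)) = ((125/102 - 527/((-7*(-50)))) + 1581770)*(3414737 + (-2009 + 1236)/(1236 - 214)) = ((125/102 - 527/350) + 1581770)*(3414737 - 773/1022) = (-2501/8925 + 1581770)*(3489860441/1022) = (14117294749/8925)*(3489860441/1022) = 49267388478472124309/9121350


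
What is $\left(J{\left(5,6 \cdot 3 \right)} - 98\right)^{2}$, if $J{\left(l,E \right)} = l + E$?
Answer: $5625$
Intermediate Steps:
$J{\left(l,E \right)} = E + l$
$\left(J{\left(5,6 \cdot 3 \right)} - 98\right)^{2} = \left(\left(6 \cdot 3 + 5\right) - 98\right)^{2} = \left(\left(18 + 5\right) - 98\right)^{2} = \left(23 - 98\right)^{2} = \left(-75\right)^{2} = 5625$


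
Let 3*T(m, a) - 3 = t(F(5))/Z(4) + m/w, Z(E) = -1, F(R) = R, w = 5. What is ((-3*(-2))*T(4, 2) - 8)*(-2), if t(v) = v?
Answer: 104/5 ≈ 20.800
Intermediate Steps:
T(m, a) = -⅔ + m/15 (T(m, a) = 1 + (5/(-1) + m/5)/3 = 1 + (5*(-1) + m*(⅕))/3 = 1 + (-5 + m/5)/3 = 1 + (-5/3 + m/15) = -⅔ + m/15)
((-3*(-2))*T(4, 2) - 8)*(-2) = ((-3*(-2))*(-⅔ + (1/15)*4) - 8)*(-2) = (6*(-⅔ + 4/15) - 8)*(-2) = (6*(-⅖) - 8)*(-2) = (-12/5 - 8)*(-2) = -52/5*(-2) = 104/5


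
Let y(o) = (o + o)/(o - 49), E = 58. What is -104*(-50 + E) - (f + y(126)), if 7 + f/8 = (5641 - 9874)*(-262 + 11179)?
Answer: 4066617596/11 ≈ 3.6969e+8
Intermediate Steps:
y(o) = 2*o/(-49 + o) (y(o) = (2*o)/(-49 + o) = 2*o/(-49 + o))
f = -369693344 (f = -56 + 8*((5641 - 9874)*(-262 + 11179)) = -56 + 8*(-4233*10917) = -56 + 8*(-46211661) = -56 - 369693288 = -369693344)
-104*(-50 + E) - (f + y(126)) = -104*(-50 + 58) - (-369693344 + 2*126/(-49 + 126)) = -104*8 - (-369693344 + 2*126/77) = -832 - (-369693344 + 2*126*(1/77)) = -832 - (-369693344 + 36/11) = -832 - 1*(-4066626748/11) = -832 + 4066626748/11 = 4066617596/11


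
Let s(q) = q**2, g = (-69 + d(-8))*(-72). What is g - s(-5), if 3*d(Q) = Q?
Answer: 5135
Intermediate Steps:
d(Q) = Q/3
g = 5160 (g = (-69 + (1/3)*(-8))*(-72) = (-69 - 8/3)*(-72) = -215/3*(-72) = 5160)
g - s(-5) = 5160 - 1*(-5)**2 = 5160 - 1*25 = 5160 - 25 = 5135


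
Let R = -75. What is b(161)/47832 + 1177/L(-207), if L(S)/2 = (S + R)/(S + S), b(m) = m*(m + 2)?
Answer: 1943523529/2248104 ≈ 864.52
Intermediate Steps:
b(m) = m*(2 + m)
L(S) = (-75 + S)/S (L(S) = 2*((S - 75)/(S + S)) = 2*((-75 + S)/((2*S))) = 2*((-75 + S)*(1/(2*S))) = 2*((-75 + S)/(2*S)) = (-75 + S)/S)
b(161)/47832 + 1177/L(-207) = (161*(2 + 161))/47832 + 1177/(((-75 - 207)/(-207))) = (161*163)*(1/47832) + 1177/((-1/207*(-282))) = 26243*(1/47832) + 1177/(94/69) = 26243/47832 + 1177*(69/94) = 26243/47832 + 81213/94 = 1943523529/2248104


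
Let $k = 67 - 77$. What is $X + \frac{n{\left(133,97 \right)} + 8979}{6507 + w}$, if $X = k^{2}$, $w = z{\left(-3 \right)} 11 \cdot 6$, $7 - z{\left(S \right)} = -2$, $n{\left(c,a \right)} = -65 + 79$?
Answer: $\frac{719093}{7101} \approx 101.27$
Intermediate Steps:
$n{\left(c,a \right)} = 14$
$z{\left(S \right)} = 9$ ($z{\left(S \right)} = 7 - -2 = 7 + 2 = 9$)
$k = -10$ ($k = 67 - 77 = -10$)
$w = 594$ ($w = 9 \cdot 11 \cdot 6 = 99 \cdot 6 = 594$)
$X = 100$ ($X = \left(-10\right)^{2} = 100$)
$X + \frac{n{\left(133,97 \right)} + 8979}{6507 + w} = 100 + \frac{14 + 8979}{6507 + 594} = 100 + \frac{8993}{7101} = \frac{719093}{7101}$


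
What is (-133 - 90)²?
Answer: 49729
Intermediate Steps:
(-133 - 90)² = (-223)² = 49729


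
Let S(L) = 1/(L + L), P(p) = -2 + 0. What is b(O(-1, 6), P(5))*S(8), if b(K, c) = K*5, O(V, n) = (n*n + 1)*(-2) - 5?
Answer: -395/16 ≈ -24.688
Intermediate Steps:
O(V, n) = -7 - 2*n² (O(V, n) = (n² + 1)*(-2) - 5 = (1 + n²)*(-2) - 5 = (-2 - 2*n²) - 5 = -7 - 2*n²)
P(p) = -2
S(L) = 1/(2*L)
b(K, c) = 5*K
b(O(-1, 6), P(5))*S(8) = (5*(-7 - 2*6²))*((½)/8) = (5*(-7 - 2*36))*((½)*(⅛)) = (5*(-7 - 72))*(1/16) = (5*(-79))*(1/16) = -395*1/16 = -395/16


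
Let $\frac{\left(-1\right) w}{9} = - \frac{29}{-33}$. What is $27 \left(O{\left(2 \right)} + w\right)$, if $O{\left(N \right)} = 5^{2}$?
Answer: $\frac{5076}{11} \approx 461.45$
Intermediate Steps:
$O{\left(N \right)} = 25$
$w = - \frac{87}{11}$ ($w = - 9 \left(- \frac{29}{-33}\right) = - 9 \left(\left(-29\right) \left(- \frac{1}{33}\right)\right) = \left(-9\right) \frac{29}{33} = - \frac{87}{11} \approx -7.9091$)
$27 \left(O{\left(2 \right)} + w\right) = 27 \left(25 - \frac{87}{11}\right) = 27 \cdot \frac{188}{11} = \frac{5076}{11}$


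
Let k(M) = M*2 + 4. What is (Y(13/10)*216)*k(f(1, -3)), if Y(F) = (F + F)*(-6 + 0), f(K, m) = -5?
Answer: 101088/5 ≈ 20218.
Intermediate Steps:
Y(F) = -12*F (Y(F) = (2*F)*(-6) = -12*F)
k(M) = 4 + 2*M (k(M) = 2*M + 4 = 4 + 2*M)
(Y(13/10)*216)*k(f(1, -3)) = (-156/10*216)*(4 + 2*(-5)) = (-156/10*216)*(4 - 10) = (-12*13/10*216)*(-6) = -78/5*216*(-6) = -16848/5*(-6) = 101088/5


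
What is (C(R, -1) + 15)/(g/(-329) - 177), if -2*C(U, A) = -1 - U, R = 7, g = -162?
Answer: -6251/58071 ≈ -0.10764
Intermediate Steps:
C(U, A) = ½ + U/2 (C(U, A) = -(-1 - U)/2 = ½ + U/2)
(C(R, -1) + 15)/(g/(-329) - 177) = ((½ + (½)*7) + 15)/(-162/(-329) - 177) = ((½ + 7/2) + 15)/(-162*(-1/329) - 177) = (4 + 15)/(162/329 - 177) = 19/(-58071/329) = 19*(-329/58071) = -6251/58071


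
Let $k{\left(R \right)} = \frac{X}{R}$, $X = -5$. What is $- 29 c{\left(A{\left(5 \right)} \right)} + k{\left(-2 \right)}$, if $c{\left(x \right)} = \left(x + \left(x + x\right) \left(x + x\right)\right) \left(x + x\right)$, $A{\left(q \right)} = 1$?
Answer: $- \frac{575}{2} \approx -287.5$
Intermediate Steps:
$c{\left(x \right)} = 2 x \left(x + 4 x^{2}\right)$ ($c{\left(x \right)} = \left(x + 2 x 2 x\right) 2 x = \left(x + 4 x^{2}\right) 2 x = 2 x \left(x + 4 x^{2}\right)$)
$k{\left(R \right)} = - \frac{5}{R}$
$- 29 c{\left(A{\left(5 \right)} \right)} + k{\left(-2 \right)} = - 29 \cdot 1^{2} \left(2 + 8 \cdot 1\right) - \frac{5}{-2} = - 29 \cdot 1 \left(2 + 8\right) - - \frac{5}{2} = - 29 \cdot 1 \cdot 10 + \frac{5}{2} = \left(-29\right) 10 + \frac{5}{2} = -290 + \frac{5}{2} = - \frac{575}{2}$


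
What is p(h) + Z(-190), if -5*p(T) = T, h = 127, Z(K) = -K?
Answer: 823/5 ≈ 164.60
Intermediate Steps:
p(T) = -T/5
p(h) + Z(-190) = -1/5*127 - 1*(-190) = -127/5 + 190 = 823/5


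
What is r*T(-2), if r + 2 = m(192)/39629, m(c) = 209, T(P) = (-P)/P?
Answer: 79049/39629 ≈ 1.9947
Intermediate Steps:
T(P) = -1
r = -79049/39629 (r = -2 + 209/39629 = -79049/39629 ≈ -1.9947)
r*T(-2) = -79049/39629*(-1) = 79049/39629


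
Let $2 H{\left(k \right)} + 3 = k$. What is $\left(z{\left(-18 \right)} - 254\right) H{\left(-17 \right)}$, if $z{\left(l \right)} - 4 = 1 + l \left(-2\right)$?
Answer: $2130$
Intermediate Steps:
$H{\left(k \right)} = - \frac{3}{2} + \frac{k}{2}$
$z{\left(l \right)} = 5 - 2 l$ ($z{\left(l \right)} = 4 + \left(1 + l \left(-2\right)\right) = 4 - \left(-1 + 2 l\right) = 5 - 2 l$)
$\left(z{\left(-18 \right)} - 254\right) H{\left(-17 \right)} = \left(\left(5 - -36\right) - 254\right) \left(- \frac{3}{2} + \frac{1}{2} \left(-17\right)\right) = \left(\left(5 + 36\right) - 254\right) \left(- \frac{3}{2} - \frac{17}{2}\right) = \left(41 - 254\right) \left(-10\right) = \left(-213\right) \left(-10\right) = 2130$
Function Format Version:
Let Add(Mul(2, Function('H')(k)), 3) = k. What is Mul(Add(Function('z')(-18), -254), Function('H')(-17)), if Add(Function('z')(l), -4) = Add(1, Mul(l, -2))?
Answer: 2130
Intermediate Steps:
Function('H')(k) = Add(Rational(-3, 2), Mul(Rational(1, 2), k))
Function('z')(l) = Add(5, Mul(-2, l)) (Function('z')(l) = Add(4, Add(1, Mul(l, -2))) = Add(4, Add(1, Mul(-2, l))) = Add(5, Mul(-2, l)))
Mul(Add(Function('z')(-18), -254), Function('H')(-17)) = Mul(Add(Add(5, Mul(-2, -18)), -254), Add(Rational(-3, 2), Mul(Rational(1, 2), -17))) = Mul(Add(Add(5, 36), -254), Add(Rational(-3, 2), Rational(-17, 2))) = Mul(Add(41, -254), -10) = Mul(-213, -10) = 2130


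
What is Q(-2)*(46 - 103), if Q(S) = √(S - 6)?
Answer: -114*I*√2 ≈ -161.22*I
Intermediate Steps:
Q(S) = √(-6 + S)
Q(-2)*(46 - 103) = √(-6 - 2)*(46 - 103) = √(-8)*(-57) = (2*I*√2)*(-57) = -114*I*√2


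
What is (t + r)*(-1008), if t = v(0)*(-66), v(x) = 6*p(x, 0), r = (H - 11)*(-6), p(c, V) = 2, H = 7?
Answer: 774144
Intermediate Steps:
r = 24 (r = (7 - 11)*(-6) = -4*(-6) = 24)
v(x) = 12 (v(x) = 6*2 = 12)
t = -792 (t = 12*(-66) = -792)
(t + r)*(-1008) = (-792 + 24)*(-1008) = -768*(-1008) = 774144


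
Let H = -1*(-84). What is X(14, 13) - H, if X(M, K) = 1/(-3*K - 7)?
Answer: -3865/46 ≈ -84.022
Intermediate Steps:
X(M, K) = 1/(-7 - 3*K)
H = 84
X(14, 13) - H = -1/(7 + 3*13) - 1*84 = -1/(7 + 39) - 84 = -1/46 - 84 = -3865/46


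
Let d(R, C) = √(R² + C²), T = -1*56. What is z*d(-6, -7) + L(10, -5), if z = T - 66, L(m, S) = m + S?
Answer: 5 - 122*√85 ≈ -1119.8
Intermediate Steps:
T = -56
L(m, S) = S + m
z = -122 (z = -56 - 66 = -122)
d(R, C) = √(C² + R²)
z*d(-6, -7) + L(10, -5) = -122*√((-7)² + (-6)²) + (-5 + 10) = -122*√(49 + 36) + 5 = -122*√85 + 5 = 5 - 122*√85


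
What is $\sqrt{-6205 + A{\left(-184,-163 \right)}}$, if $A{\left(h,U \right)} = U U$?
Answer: $2 \sqrt{5091} \approx 142.7$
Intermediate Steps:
$A{\left(h,U \right)} = U^{2}$
$\sqrt{-6205 + A{\left(-184,-163 \right)}} = \sqrt{-6205 + \left(-163\right)^{2}} = \sqrt{-6205 + 26569} = \sqrt{20364} = 2 \sqrt{5091}$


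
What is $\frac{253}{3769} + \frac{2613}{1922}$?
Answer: $\frac{10334663}{7244018} \approx 1.4266$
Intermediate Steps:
$\frac{253}{3769} + \frac{2613}{1922} = \frac{10334663}{7244018}$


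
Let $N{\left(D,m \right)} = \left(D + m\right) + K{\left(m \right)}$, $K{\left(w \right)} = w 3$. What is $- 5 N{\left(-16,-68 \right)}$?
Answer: $1440$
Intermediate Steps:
$K{\left(w \right)} = 3 w$
$N{\left(D,m \right)} = D + 4 m$ ($N{\left(D,m \right)} = \left(D + m\right) + 3 m = D + 4 m$)
$- 5 N{\left(-16,-68 \right)} = - 5 \left(-16 + 4 \left(-68\right)\right) = - 5 \left(-16 - 272\right) = \left(-5\right) \left(-288\right) = 1440$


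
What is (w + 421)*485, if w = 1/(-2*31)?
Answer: 12658985/62 ≈ 2.0418e+5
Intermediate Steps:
w = -1/62 (w = 1/(-62) = -1/62 ≈ -0.016129)
(w + 421)*485 = (-1/62 + 421)*485 = (26101/62)*485 = 12658985/62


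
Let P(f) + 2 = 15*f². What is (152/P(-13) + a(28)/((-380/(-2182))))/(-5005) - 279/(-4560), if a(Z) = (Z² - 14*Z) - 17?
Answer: -6805471/18440240 ≈ -0.36906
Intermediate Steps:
P(f) = -2 + 15*f²
a(Z) = -17 + Z² - 14*Z
(152/P(-13) + a(28)/((-380/(-2182))))/(-5005) - 279/(-4560) = (152/(-2 + 15*(-13)²) + (-17 + 28² - 14*28)/((-380/(-2182))))/(-5005) - 279/(-4560) = (152/(-2 + 15*169) + (-17 + 784 - 392)/((-380*(-1/2182))))*(-1/5005) - 279*(-1/4560) = (152/(-2 + 2535) + 375/(190/1091))*(-1/5005) + 93/1520 = (152/2533 + 375*(1091/190))*(-1/5005) + 93/1520 = (152*(1/2533) + 81825/38)*(-1/5005) + 93/1520 = (152/2533 + 81825/38)*(-1/5005) + 93/1520 = (207268501/96254)*(-1/5005) + 93/1520 = -18842591/43795570 + 93/1520 = -6805471/18440240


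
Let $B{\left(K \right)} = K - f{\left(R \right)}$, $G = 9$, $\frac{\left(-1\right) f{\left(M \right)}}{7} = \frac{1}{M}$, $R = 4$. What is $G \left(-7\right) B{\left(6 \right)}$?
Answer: $- \frac{1953}{4} \approx -488.25$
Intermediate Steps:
$f{\left(M \right)} = - \frac{7}{M}$
$B{\left(K \right)} = \frac{7}{4} + K$ ($B{\left(K \right)} = K - - \frac{7}{4} = K + \frac{7}{4} = \frac{7}{4} + K$)
$G \left(-7\right) B{\left(6 \right)} = 9 \left(-7\right) \left(\frac{7}{4} + 6\right) = \left(-63\right) \frac{31}{4} = - \frac{1953}{4}$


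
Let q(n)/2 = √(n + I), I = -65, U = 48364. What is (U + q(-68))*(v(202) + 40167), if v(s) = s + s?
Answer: 1962175844 + 81142*I*√133 ≈ 1.9622e+9 + 9.3578e+5*I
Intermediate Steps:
v(s) = 2*s
q(n) = 2*√(-65 + n) (q(n) = 2*√(n - 65) = 2*√(-65 + n))
(U + q(-68))*(v(202) + 40167) = (48364 + 2*√(-65 - 68))*(2*202 + 40167) = (48364 + 2*√(-133))*(404 + 40167) = (48364 + 2*(I*√133))*40571 = (48364 + 2*I*√133)*40571 = 1962175844 + 81142*I*√133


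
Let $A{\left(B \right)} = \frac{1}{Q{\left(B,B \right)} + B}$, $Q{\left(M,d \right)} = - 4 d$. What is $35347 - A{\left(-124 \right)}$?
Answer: $\frac{13149083}{372} \approx 35347.0$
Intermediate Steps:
$A{\left(B \right)} = - \frac{1}{3 B}$ ($A{\left(B \right)} = \frac{1}{- 4 B + B} = \frac{1}{\left(-3\right) B} = - \frac{1}{3 B}$)
$35347 - A{\left(-124 \right)} = 35347 - - \frac{1}{3 \left(-124\right)} = 35347 - \left(- \frac{1}{3}\right) \left(- \frac{1}{124}\right) = 35347 - \frac{1}{372} = \frac{13149083}{372}$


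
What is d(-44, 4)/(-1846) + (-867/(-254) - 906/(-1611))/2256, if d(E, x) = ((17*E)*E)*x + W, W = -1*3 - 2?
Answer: -20253689148091/284019918624 ≈ -71.311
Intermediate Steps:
W = -5 (W = -3 - 2 = -5)
d(E, x) = -5 + 17*x*E**2 (d(E, x) = ((17*E)*E)*x - 5 = (17*E**2)*x - 5 = 17*x*E**2 - 5 = -5 + 17*x*E**2)
d(-44, 4)/(-1846) + (-867/(-254) - 906/(-1611))/2256 = (-5 + 17*4*(-44)**2)/(-1846) + (-867/(-254) - 906/(-1611))/2256 = (-5 + 17*4*1936)*(-1/1846) + (-867*(-1/254) - 906*(-1/1611))*(1/2256) = (-5 + 131648)*(-1/1846) + (867/254 + 302/537)*(1/2256) = 131643*(-1/1846) + (542287/136398)*(1/2256) = -131643/1846 + 542287/307713888 = -20253689148091/284019918624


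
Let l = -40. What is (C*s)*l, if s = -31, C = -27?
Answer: -33480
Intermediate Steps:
(C*s)*l = -27*(-31)*(-40) = 837*(-40) = -33480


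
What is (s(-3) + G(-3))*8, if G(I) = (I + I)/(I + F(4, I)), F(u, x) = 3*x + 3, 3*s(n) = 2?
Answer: 32/3 ≈ 10.667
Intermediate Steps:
s(n) = 2/3 (s(n) = (1/3)*2 = 2/3)
F(u, x) = 3 + 3*x
G(I) = 2*I/(3 + 4*I) (G(I) = (I + I)/(I + (3 + 3*I)) = (2*I)/(3 + 4*I) = 2*I/(3 + 4*I))
(s(-3) + G(-3))*8 = (2/3 + 2*(-3)/(3 + 4*(-3)))*8 = (2/3 + 2*(-3)/(3 - 12))*8 = (2/3 + 2*(-3)/(-9))*8 = (2/3 + 2*(-3)*(-1/9))*8 = (2/3 + 2/3)*8 = (4/3)*8 = 32/3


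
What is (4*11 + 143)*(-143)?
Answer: -26741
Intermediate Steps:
(4*11 + 143)*(-143) = (44 + 143)*(-143) = 187*(-143) = -26741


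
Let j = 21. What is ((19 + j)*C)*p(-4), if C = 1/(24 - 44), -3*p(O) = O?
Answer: -8/3 ≈ -2.6667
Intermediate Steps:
p(O) = -O/3
C = -1/20 (C = 1/(-20) = -1/20 ≈ -0.050000)
((19 + j)*C)*p(-4) = ((19 + 21)*(-1/20))*(-⅓*(-4)) = (40*(-1/20))*(4/3) = -2*4/3 = -8/3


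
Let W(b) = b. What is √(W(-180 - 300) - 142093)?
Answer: I*√142573 ≈ 377.59*I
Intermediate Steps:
√(W(-180 - 300) - 142093) = √((-180 - 300) - 142093) = √(-480 - 142093) = √(-142573) = I*√142573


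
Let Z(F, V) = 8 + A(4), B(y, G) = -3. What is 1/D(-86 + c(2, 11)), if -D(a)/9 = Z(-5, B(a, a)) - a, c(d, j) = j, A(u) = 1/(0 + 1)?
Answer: -1/756 ≈ -0.0013228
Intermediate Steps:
A(u) = 1 (A(u) = 1/1 = 1)
Z(F, V) = 9 (Z(F, V) = 8 + 1 = 9)
D(a) = -81 + 9*a (D(a) = -9*(9 - a) = -81 + 9*a)
1/D(-86 + c(2, 11)) = 1/(-81 + 9*(-86 + 11)) = 1/(-81 + 9*(-75)) = 1/(-81 - 675) = 1/(-756) = -1/756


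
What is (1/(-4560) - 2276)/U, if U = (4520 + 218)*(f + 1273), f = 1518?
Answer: -10378561/60300336480 ≈ -0.00017211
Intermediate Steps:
U = 13223758 (U = (4520 + 218)*(1518 + 1273) = 4738*2791 = 13223758)
(1/(-4560) - 2276)/U = (1/(-4560) - 2276)/13223758 = (-1/4560 - 2276)*(1/13223758) = -10378561/4560*1/13223758 = -10378561/60300336480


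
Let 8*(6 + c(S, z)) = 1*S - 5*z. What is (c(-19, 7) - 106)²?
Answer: 225625/16 ≈ 14102.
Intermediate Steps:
c(S, z) = -6 - 5*z/8 + S/8 (c(S, z) = -6 + (1*S - 5*z)/8 = -6 + (S - 5*z)/8 = -6 + (-5*z/8 + S/8) = -6 - 5*z/8 + S/8)
(c(-19, 7) - 106)² = ((-6 - 5/8*7 + (⅛)*(-19)) - 106)² = ((-6 - 35/8 - 19/8) - 106)² = (-51/4 - 106)² = (-475/4)² = 225625/16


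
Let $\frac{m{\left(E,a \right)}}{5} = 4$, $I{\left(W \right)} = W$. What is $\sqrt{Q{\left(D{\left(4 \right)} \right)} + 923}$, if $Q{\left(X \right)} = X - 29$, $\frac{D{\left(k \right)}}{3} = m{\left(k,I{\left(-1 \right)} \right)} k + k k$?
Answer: $\sqrt{1182} \approx 34.38$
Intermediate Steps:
$m{\left(E,a \right)} = 20$ ($m{\left(E,a \right)} = 5 \cdot 4 = 20$)
$D{\left(k \right)} = 3 k^{2} + 60 k$ ($D{\left(k \right)} = 3 \left(20 k + k k\right) = 3 \left(20 k + k^{2}\right) = 3 \left(k^{2} + 20 k\right) = 3 k^{2} + 60 k$)
$Q{\left(X \right)} = -29 + X$ ($Q{\left(X \right)} = X - 29 = -29 + X$)
$\sqrt{Q{\left(D{\left(4 \right)} \right)} + 923} = \sqrt{\left(-29 + 3 \cdot 4 \left(20 + 4\right)\right) + 923} = \sqrt{\left(-29 + 3 \cdot 4 \cdot 24\right) + 923} = \sqrt{\left(-29 + 288\right) + 923} = \sqrt{259 + 923} = \sqrt{1182}$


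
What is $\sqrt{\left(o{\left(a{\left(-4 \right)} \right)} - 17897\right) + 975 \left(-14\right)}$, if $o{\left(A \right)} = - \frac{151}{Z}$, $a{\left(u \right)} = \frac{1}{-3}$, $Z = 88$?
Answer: $\frac{i \sqrt{61078314}}{44} \approx 177.62 i$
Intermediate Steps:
$a{\left(u \right)} = - \frac{1}{3}$
$o{\left(A \right)} = - \frac{151}{88}$
$\sqrt{\left(o{\left(a{\left(-4 \right)} \right)} - 17897\right) + 975 \left(-14\right)} = \sqrt{\left(- \frac{151}{88} - 17897\right) + 975 \left(-14\right)} = \sqrt{- \frac{1575087}{88} - 13650} = \sqrt{- \frac{2776287}{88}} = \frac{i \sqrt{61078314}}{44}$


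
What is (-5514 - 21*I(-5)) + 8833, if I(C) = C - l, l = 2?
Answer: 3466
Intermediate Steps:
I(C) = -2 + C (I(C) = C - 1*2 = C - 2 = -2 + C)
(-5514 - 21*I(-5)) + 8833 = (-5514 - 21*(-2 - 5)) + 8833 = (-5514 - 21*(-7)) + 8833 = (-5514 + 147) + 8833 = -5367 + 8833 = 3466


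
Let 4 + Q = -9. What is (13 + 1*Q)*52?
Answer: 0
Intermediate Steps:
Q = -13 (Q = -4 - 9 = -13)
(13 + 1*Q)*52 = (13 + 1*(-13))*52 = (13 - 13)*52 = 0*52 = 0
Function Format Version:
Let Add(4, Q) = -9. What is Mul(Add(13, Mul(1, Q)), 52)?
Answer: 0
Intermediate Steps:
Q = -13 (Q = Add(-4, -9) = -13)
Mul(Add(13, Mul(1, Q)), 52) = Mul(Add(13, Mul(1, -13)), 52) = Mul(Add(13, -13), 52) = Mul(0, 52) = 0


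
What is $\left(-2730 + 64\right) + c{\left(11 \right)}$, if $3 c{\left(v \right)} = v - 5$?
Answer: $-2664$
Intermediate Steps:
$c{\left(v \right)} = - \frac{5}{3} + \frac{v}{3}$ ($c{\left(v \right)} = \frac{v - 5}{3} = \frac{-5 + v}{3} = - \frac{5}{3} + \frac{v}{3}$)
$\left(-2730 + 64\right) + c{\left(11 \right)} = \left(-2730 + 64\right) + \left(- \frac{5}{3} + \frac{1}{3} \cdot 11\right) = -2666 + \left(- \frac{5}{3} + \frac{11}{3}\right) = -2666 + 2 = -2664$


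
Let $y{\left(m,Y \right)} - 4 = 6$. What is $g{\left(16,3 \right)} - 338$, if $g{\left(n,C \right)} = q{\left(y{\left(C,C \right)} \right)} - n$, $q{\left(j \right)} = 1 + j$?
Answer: $-343$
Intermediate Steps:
$y{\left(m,Y \right)} = 10$ ($y{\left(m,Y \right)} = 4 + 6 = 10$)
$g{\left(n,C \right)} = 11 - n$ ($g{\left(n,C \right)} = \left(1 + 10\right) - n = 11 - n$)
$g{\left(16,3 \right)} - 338 = \left(11 - 16\right) - 338 = -5 - 338 = -343$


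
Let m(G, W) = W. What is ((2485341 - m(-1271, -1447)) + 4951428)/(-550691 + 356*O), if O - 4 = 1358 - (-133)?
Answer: -7438216/18471 ≈ -402.70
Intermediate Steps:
O = 1495 (O = 4 + (1358 - (-133)) = 4 + (1358 - 1*(-133)) = 4 + (1358 + 133) = 4 + 1491 = 1495)
((2485341 - m(-1271, -1447)) + 4951428)/(-550691 + 356*O) = ((2485341 - 1*(-1447)) + 4951428)/(-550691 + 356*1495) = ((2485341 + 1447) + 4951428)/(-550691 + 532220) = (2486788 + 4951428)/(-18471) = 7438216*(-1/18471) = -7438216/18471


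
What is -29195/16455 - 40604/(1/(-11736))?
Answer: 1568255432465/3291 ≈ 4.7653e+8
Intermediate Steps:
-29195/16455 - 40604/(1/(-11736)) = -29195*1/16455 - 40604/(-1/11736) = -5839/3291 - 40604*(-11736) = -5839/3291 + 476528544 = 1568255432465/3291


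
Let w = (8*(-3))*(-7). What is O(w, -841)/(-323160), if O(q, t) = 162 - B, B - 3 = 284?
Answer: 25/64632 ≈ 0.00038681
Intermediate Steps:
B = 287 (B = 3 + 284 = 287)
w = 168 (w = -24*(-7) = 168)
O(q, t) = -125 (O(q, t) = 162 - 1*287 = 162 - 287 = -125)
O(w, -841)/(-323160) = -125/(-323160) = -125*(-1/323160) = 25/64632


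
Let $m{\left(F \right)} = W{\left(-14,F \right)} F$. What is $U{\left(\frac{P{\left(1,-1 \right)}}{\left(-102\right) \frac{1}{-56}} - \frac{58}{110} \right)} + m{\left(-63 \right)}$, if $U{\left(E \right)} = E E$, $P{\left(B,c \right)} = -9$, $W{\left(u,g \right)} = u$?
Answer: $\frac{797209219}{874225} \approx 911.9$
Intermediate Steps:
$m{\left(F \right)} = - 14 F$
$U{\left(E \right)} = E^{2}$
$U{\left(\frac{P{\left(1,-1 \right)}}{\left(-102\right) \frac{1}{-56}} - \frac{58}{110} \right)} + m{\left(-63 \right)} = \left(- \frac{9}{\left(-102\right) \frac{1}{-56}} - \frac{58}{110}\right)^{2} - -882 = \left(- \frac{9}{\left(-102\right) \left(- \frac{1}{56}\right)} - \frac{29}{55}\right)^{2} + 882 = \left(- \frac{9}{\frac{51}{28}} - \frac{29}{55}\right)^{2} + 882 = \left(\left(-9\right) \frac{28}{51} - \frac{29}{55}\right)^{2} + 882 = \left(- \frac{84}{17} - \frac{29}{55}\right)^{2} + 882 = \left(- \frac{5113}{935}\right)^{2} + 882 = \frac{26142769}{874225} + 882 = \frac{797209219}{874225}$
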